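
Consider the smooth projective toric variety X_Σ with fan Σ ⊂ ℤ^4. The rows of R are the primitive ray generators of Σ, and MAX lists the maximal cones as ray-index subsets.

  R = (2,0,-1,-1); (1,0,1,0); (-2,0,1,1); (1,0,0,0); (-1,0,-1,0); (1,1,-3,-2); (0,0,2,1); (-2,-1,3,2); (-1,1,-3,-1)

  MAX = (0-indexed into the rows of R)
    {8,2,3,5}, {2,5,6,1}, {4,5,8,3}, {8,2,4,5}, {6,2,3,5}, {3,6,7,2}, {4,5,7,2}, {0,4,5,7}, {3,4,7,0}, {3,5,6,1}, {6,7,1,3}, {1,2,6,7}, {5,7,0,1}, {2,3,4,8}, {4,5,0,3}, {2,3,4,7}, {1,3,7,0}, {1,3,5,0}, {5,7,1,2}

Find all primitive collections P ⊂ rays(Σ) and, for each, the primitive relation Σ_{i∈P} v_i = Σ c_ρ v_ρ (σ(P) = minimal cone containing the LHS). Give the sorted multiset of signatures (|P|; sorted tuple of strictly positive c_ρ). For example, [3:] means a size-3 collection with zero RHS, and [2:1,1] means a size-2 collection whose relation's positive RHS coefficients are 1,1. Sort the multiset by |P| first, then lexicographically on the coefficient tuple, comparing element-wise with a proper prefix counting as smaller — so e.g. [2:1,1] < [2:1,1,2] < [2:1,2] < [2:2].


Σ has 12 primitive collections:

  {0,2}:  v_{0} + v_{2} = 0 ; sig = [2:]
  {1,4}:  v_{1} + v_{4} = 0 ; sig = [2:]
  {0,6}:  v_{0} + v_{6} = v_{1} + v_{3} ; sig = [2:1,1]
  {4,6}:  v_{4} + v_{6} = v_{2} + v_{3} ; sig = [2:1,1]
  {7,8}:  v_{7} + v_{8} = v_{2} + v_{4} ; sig = [2:1,1]
  {0,8}:  v_{0} + v_{8} = v_{3} + v_{4} + v_{5} ; sig = [2:1,1,1]
  {1,8}:  v_{1} + v_{8} = v_{2} + v_{3} + v_{5} ; sig = [2:1,1,1]
  {6,8}:  v_{6} + v_{8} = 2·v_{2} + 2·v_{3} + v_{5} ; sig = [2:1,2,2]
  {3,5,7}:  v_{3} + v_{5} + v_{7} = 0 ; sig = [3:]
  {1,2,3}:  v_{1} + v_{2} + v_{3} = v_{6} ; sig = [3:1]
  {5,6,7}:  v_{5} + v_{6} + v_{7} = v_{1} + v_{2} ; sig = [3:1,1]
  {2,3,4,5}:  v_{2} + v_{3} + v_{4} + v_{5} = v_{8} ; sig = [4:1]

so the primitive-relation signature multiset is
[[2:], [2:], [2:1,1], [2:1,1], [2:1,1], [2:1,1,1], [2:1,1,1], [2:1,2,2], [3:], [3:1], [3:1,1], [4:1]]


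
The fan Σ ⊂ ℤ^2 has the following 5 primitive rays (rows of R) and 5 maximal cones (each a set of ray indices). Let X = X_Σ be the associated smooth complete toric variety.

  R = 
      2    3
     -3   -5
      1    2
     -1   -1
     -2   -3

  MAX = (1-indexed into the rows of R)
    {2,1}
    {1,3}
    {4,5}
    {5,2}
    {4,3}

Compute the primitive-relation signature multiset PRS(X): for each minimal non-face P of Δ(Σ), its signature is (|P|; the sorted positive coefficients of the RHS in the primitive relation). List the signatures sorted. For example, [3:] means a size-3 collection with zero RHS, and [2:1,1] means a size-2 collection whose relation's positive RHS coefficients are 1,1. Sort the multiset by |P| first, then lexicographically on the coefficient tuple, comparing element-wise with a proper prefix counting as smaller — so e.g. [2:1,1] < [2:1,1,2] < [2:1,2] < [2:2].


The 5 primitive collections of Σ (r=5, n=2):

  P = {1,5}:  v_{1} + v_{5} = 0 — sig = [2:]
  P = {1,4}:  v_{1} + v_{4} = v_{3} — sig = [2:1]
  P = {2,3}:  v_{2} + v_{3} = v_{5} — sig = [2:1]
  P = {3,5}:  v_{3} + v_{5} = v_{4} — sig = [2:1]
  P = {2,4}:  v_{2} + v_{4} = 2·v_{5} — sig = [2:2]

Hence PRS(X_Σ) =
{ [2:],  [2:1] ×3,  [2:2] }


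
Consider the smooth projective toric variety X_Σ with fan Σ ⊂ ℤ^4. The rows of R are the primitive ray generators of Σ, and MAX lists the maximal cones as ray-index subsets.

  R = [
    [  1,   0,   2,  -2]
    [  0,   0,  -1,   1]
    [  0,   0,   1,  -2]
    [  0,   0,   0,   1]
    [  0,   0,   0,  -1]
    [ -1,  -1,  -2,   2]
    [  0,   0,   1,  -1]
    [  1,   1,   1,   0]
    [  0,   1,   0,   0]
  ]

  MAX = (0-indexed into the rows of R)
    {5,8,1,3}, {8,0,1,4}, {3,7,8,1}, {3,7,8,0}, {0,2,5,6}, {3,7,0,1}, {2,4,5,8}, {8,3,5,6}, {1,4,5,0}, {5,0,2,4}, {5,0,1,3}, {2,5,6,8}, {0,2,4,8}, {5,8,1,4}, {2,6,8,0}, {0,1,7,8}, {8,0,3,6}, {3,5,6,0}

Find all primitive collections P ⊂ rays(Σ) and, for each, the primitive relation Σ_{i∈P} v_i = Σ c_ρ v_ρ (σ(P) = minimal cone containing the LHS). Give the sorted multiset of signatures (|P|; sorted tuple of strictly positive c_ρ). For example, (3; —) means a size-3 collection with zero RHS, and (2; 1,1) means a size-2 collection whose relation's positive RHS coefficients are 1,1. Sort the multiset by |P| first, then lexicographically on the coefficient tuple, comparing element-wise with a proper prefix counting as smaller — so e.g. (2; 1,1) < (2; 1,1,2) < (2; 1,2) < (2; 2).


Primitive collections (11):

  {1,6}:  v_{1} + v_{6} = 0  ⇒ sig = (2; —)
  {3,4}:  v_{3} + v_{4} = 0  ⇒ sig = (2; —)
  {1,2}:  v_{1} + v_{2} = v_{4}  ⇒ sig = (2; 1)
  {2,3}:  v_{2} + v_{3} = v_{6}  ⇒ sig = (2; 1)
  {4,6}:  v_{4} + v_{6} = v_{2}  ⇒ sig = (2; 1)
  {2,7}:  v_{2} + v_{7} = v_{0} + v_{8}  ⇒ sig = (2; 1,1)
  {5,7}:  v_{5} + v_{7} = v_{1} + v_{3}  ⇒ sig = (2; 1,1)
  {4,7}:  v_{4} + v_{7} = v_{0} + v_{1} + v_{8}  ⇒ sig = (2; 1,1,1)
  {6,7}:  v_{6} + v_{7} = v_{0} + v_{3} + v_{8}  ⇒ sig = (2; 1,1,1)
  {0,5,8}:  v_{0} + v_{5} + v_{8} = 0  ⇒ sig = (3; —)
  {0,1,3,8}:  v_{0} + v_{1} + v_{3} + v_{8} = v_{7}  ⇒ sig = (4; 1)

Sorted signature multiset PRS(X):
[(2; —), (2; —), (2; 1), (2; 1), (2; 1), (2; 1,1), (2; 1,1), (2; 1,1,1), (2; 1,1,1), (3; —), (4; 1)]


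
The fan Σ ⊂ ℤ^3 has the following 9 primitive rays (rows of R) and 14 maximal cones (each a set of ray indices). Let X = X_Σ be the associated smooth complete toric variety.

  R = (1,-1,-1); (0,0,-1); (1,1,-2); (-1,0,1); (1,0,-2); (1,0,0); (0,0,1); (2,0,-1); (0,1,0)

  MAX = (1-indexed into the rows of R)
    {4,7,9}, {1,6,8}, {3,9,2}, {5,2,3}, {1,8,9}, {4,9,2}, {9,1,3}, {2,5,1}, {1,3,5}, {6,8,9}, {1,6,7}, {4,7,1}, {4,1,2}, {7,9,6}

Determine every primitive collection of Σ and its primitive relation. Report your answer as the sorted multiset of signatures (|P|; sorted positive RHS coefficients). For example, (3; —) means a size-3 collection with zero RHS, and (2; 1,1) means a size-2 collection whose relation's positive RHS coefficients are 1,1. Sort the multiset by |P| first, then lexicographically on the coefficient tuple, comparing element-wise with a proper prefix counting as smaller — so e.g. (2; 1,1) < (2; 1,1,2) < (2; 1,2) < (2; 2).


20 collections generate NE(X_Σ); each relation:

  P={2,7}:  v_{2} + v_{7} = 0  ⟹  sig = (2; —)
  P={4,5}:  v_{4} + v_{5} = v_{2}  ⟹  sig = (2; 1)
  P={4,6}:  v_{4} + v_{6} = v_{7}  ⟹  sig = (2; 1)
  P={4,8}:  v_{4} + v_{8} = v_{6}  ⟹  sig = (2; 1)
  P={5,9}:  v_{5} + v_{9} = v_{3}  ⟹  sig = (2; 1)
  P={2,6}:  v_{2} + v_{6} = v_{1} + v_{9}  ⟹  sig = (2; 1,1)
  P={3,4}:  v_{3} + v_{4} = v_{2} + v_{9}  ⟹  sig = (2; 1,1)
  P={5,7}:  v_{5} + v_{7} = v_{1} + v_{9}  ⟹  sig = (2; 1,1)
  P={3,7}:  v_{3} + v_{7} = v_{1} + 2·v_{9}  ⟹  sig = (2; 1,2)
  P={7,8}:  v_{7} + v_{8} = 2·v_{6}  ⟹  sig = (2; 2)
  P={2,8}:  v_{2} + v_{8} = 2·v_{1} + 2·v_{9}  ⟹  sig = (2; 2,2)
  P={5,6}:  v_{5} + v_{6} = 2·v_{1} + 2·v_{9}  ⟹  sig = (2; 2,2)
  P={3,6}:  v_{3} + v_{6} = 2·v_{1} + 3·v_{9}  ⟹  sig = (2; 2,3)
  P={5,8}:  v_{5} + v_{8} = 3·v_{1} + 3·v_{9}  ⟹  sig = (2; 3,3)
  P={3,8}:  v_{3} + v_{8} = 3·v_{1} + 4·v_{9}  ⟹  sig = (2; 3,4)
  P={1,4,9}:  v_{1} + v_{4} + v_{9} = 0  ⟹  sig = (3; —)
  P={1,2,9}:  v_{1} + v_{2} + v_{9} = v_{5}  ⟹  sig = (3; 1)
  P={1,6,9}:  v_{1} + v_{6} + v_{9} = v_{8}  ⟹  sig = (3; 1)
  P={1,7,9}:  v_{1} + v_{7} + v_{9} = v_{6}  ⟹  sig = (3; 1)
  P={1,2,3}:  v_{1} + v_{2} + v_{3} = 2·v_{5}  ⟹  sig = (3; 2)

so the primitive-relation signature multiset is
    |P|=2: 15 collections, coeffs (), (1), (1), (1), (1), (1,1), (1,1), (1,1), (1,2), (2), (2,2), (2,2), (2,3), (3,3), (3,4)
    |P|=3: 5 collections, coeffs (), (1), (1), (1), (2)


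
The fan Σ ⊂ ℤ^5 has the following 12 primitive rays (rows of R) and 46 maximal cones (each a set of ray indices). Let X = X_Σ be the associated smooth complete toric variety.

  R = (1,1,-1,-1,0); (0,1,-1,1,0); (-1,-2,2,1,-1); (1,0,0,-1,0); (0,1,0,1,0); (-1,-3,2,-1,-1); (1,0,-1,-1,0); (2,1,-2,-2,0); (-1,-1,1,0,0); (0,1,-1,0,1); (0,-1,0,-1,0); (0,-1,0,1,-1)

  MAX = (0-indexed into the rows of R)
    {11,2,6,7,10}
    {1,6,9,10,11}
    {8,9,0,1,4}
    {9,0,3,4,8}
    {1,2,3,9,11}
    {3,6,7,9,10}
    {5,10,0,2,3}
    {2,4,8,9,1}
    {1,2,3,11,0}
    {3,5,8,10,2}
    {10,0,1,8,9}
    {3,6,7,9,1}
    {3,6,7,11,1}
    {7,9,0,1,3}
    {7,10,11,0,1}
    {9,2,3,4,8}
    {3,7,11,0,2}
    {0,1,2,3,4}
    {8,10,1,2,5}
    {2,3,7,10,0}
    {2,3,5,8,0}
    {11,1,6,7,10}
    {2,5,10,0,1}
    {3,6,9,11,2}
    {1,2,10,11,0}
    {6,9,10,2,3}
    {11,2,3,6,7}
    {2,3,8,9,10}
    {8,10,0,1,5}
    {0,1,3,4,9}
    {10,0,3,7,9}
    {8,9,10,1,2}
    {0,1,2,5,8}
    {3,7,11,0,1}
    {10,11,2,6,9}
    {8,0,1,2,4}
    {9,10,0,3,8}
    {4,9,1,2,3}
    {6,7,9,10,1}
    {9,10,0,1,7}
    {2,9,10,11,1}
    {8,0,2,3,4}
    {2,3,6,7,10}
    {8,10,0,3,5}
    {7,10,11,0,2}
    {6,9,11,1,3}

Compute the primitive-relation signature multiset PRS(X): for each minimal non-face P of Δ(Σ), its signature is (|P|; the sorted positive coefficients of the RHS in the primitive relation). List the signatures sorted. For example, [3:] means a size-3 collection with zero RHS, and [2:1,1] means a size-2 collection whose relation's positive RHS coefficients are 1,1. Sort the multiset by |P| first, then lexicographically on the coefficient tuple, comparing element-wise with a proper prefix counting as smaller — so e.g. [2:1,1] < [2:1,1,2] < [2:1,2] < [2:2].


Σ has 24 primitive collections:

  • {4,10}:  v_{4} + v_{10} = 0  →  sig = [2:]
  • {0,6}:  v_{0} + v_{6} = v_{7}  →  sig = [2:1]
  • {6,8}:  v_{6} + v_{8} = v_{10}  →  sig = [2:1]
  • {4,6}:  v_{4} + v_{6} = v_{1} + v_{3}  →  sig = [2:1,1]
  • {5,9}:  v_{5} + v_{9} = v_{8} + v_{10}  →  sig = [2:1,1]
  • {7,8}:  v_{7} + v_{8} = v_{0} + v_{10}  →  sig = [2:1,1]
  • {4,5}:  v_{4} + v_{5} = v_{0} + v_{2} + v_{8}  →  sig = [2:1,1,1]
  • {4,7}:  v_{4} + v_{7} = v_{0} + v_{1} + v_{3}  →  sig = [2:1,1,1]
  • {8,11}:  v_{8} + v_{11} = v_{1} + v_{2} + v_{10}  →  sig = [2:1,1,1]
  • {4,11}:  v_{4} + v_{11} = 2·v_{1} + v_{2} + v_{3}  →  sig = [2:1,1,2]
  • {5,6}:  v_{5} + v_{6} = v_{0} + v_{2} + 2·v_{10}  →  sig = [2:1,1,2]
  • {5,11}:  v_{5} + v_{11} = v_{0} + v_{1} + 2·v_{2} + 2·v_{10}  →  sig = [2:1,1,2,2]
  • {5,7}:  v_{5} + v_{7} = 2·v_{0} + v_{2} + 2·v_{10}  →  sig = [2:1,2,2]
  • {0,2,9}:  v_{0} + v_{2} + v_{9} = 0  →  sig = [3:]
  • {1,3,8}:  v_{1} + v_{3} + v_{8} = 0  →  sig = [3:]
  • {1,2,6}:  v_{1} + v_{2} + v_{6} = v_{11}  →  sig = [3:1]
  • {1,3,10}:  v_{1} + v_{3} + v_{10} = v_{6}  →  sig = [3:1]
  • {2,7,9}:  v_{2} + v_{7} + v_{9} = v_{6}  →  sig = [3:1]
  • {0,9,11}:  v_{0} + v_{9} + v_{11} = v_{1} + v_{6}  →  sig = [3:1,1]
  • {1,2,7}:  v_{1} + v_{2} + v_{7} = v_{0} + v_{11}  →  sig = [3:1,1]
  • {1,3,5}:  v_{1} + v_{3} + v_{5} = v_{0} + v_{2} + v_{10}  →  sig = [3:1,1,1]
  • {3,10,11}:  v_{3} + v_{10} + v_{11} = v_{2} + 2·v_{6}  →  sig = [3:1,2]
  • {7,9,11}:  v_{7} + v_{9} + v_{11} = v_{1} + 2·v_{6}  →  sig = [3:1,2]
  • {0,2,8,10}:  v_{0} + v_{2} + v_{8} + v_{10} = v_{5}  →  sig = [4:1]

Hence PRS(X_Σ) =
    |P|=2: 13 collections, coeffs (), (1), (1), (1,1), (1,1), (1,1), (1,1,1), (1,1,1), (1,1,1), (1,1,2), (1,1,2), (1,1,2,2), (1,2,2)
    |P|=3: 10 collections, coeffs (), (), (1), (1), (1), (1,1), (1,1), (1,1,1), (1,2), (1,2)
    |P|=4: 1 collection, coeffs (1)


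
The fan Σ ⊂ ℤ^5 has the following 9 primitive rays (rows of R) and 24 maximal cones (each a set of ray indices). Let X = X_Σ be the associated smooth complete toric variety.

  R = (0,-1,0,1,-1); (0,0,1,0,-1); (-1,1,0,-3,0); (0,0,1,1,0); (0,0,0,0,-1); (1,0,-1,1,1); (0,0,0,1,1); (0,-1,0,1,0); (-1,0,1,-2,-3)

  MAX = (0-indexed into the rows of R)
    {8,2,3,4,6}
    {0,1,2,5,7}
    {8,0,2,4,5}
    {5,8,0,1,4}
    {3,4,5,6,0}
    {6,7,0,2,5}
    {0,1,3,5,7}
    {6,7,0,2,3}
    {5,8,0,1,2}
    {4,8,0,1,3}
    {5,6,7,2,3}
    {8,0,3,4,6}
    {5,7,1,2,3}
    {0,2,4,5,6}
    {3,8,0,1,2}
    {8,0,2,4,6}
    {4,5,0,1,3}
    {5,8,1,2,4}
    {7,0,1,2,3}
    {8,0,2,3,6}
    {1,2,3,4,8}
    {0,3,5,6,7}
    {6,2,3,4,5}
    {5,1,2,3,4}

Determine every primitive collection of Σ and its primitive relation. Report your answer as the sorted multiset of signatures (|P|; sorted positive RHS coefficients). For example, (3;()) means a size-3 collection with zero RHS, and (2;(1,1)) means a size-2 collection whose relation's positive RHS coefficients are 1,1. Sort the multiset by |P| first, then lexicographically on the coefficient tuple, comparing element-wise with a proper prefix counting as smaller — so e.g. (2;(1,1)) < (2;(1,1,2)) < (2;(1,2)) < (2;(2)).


8 collections generate NE(X_Σ); each relation:

  • {1,6}:  v_{1} + v_{6} = v_{3}  →  sig = (2;(1))
  • {4,7}:  v_{4} + v_{7} = v_{0}  →  sig = (2;(1))
  • {7,8}:  v_{7} + v_{8} = 2·v_{0} + v_{1} + v_{2}  →  sig = (2;(1,1,2))
  • {5,6,8}:  v_{5} + v_{6} + v_{8} = v_{4}  →  sig = (3;(1))
  • {3,5,8}:  v_{3} + v_{5} + v_{8} = v_{1} + v_{4}  →  sig = (3;(1,1))
  • {0,2,3,5}:  v_{0} + v_{2} + v_{3} + v_{5} = 0  →  sig = (4;())
  • {0,1,2,4}:  v_{0} + v_{1} + v_{2} + v_{4} = v_{8}  →  sig = (4;(1))
  • {0,2,3,4}:  v_{0} + v_{2} + v_{3} + v_{4} = v_{6} + v_{8}  →  sig = (4;(1,1))

Signatures (|P|; sorted positive RHS coefficients), sorted:
[(2;(1)), (2;(1)), (2;(1,1,2)), (3;(1)), (3;(1,1)), (4;()), (4;(1)), (4;(1,1))]


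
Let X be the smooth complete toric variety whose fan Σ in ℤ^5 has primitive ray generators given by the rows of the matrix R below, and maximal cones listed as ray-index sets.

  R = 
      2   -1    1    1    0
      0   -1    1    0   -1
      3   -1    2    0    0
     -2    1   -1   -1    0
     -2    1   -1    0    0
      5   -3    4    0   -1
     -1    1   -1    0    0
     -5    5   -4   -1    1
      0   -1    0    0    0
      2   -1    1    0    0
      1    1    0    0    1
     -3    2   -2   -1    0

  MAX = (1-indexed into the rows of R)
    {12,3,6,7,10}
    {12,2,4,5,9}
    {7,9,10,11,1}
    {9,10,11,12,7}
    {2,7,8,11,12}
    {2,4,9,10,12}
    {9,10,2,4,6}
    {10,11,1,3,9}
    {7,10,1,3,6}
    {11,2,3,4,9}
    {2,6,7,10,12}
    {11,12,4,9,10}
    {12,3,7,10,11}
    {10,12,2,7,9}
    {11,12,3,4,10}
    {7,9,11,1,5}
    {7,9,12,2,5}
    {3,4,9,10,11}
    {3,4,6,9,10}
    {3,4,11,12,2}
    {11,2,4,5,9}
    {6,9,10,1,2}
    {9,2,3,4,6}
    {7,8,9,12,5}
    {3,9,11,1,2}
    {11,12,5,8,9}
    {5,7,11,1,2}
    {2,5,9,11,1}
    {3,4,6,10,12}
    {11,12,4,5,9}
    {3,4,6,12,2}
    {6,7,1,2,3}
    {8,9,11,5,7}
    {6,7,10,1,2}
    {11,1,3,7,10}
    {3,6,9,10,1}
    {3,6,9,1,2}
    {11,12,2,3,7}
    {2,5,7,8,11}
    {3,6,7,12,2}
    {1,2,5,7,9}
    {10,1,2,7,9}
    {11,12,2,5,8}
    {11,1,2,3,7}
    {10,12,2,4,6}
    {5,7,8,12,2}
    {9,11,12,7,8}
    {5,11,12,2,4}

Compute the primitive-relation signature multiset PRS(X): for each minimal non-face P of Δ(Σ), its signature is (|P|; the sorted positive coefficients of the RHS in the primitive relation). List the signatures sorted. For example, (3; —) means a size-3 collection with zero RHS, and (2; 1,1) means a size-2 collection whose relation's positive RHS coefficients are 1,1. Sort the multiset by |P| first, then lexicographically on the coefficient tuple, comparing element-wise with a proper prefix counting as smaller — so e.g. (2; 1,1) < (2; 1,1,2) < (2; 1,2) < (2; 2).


Δ(Σ) — 12 vertices, 22 min non-faces:

  • {1,4}:  v_{1} + v_{4} = 0  ⟹  sig = (2; —)
  • {5,10}:  v_{5} + v_{10} = 0  ⟹  sig = (2; —)
  • {1,12}:  v_{1} + v_{12} = v_{7}  ⟹  sig = (2; 1)
  • {4,7}:  v_{4} + v_{7} = v_{12}  ⟹  sig = (2; 1)
  • {3,5}:  v_{3} + v_{5} = v_{2} + v_{11}  ⟹  sig = (2; 1,1)
  • {5,6}:  v_{5} + v_{6} = v_{2} + v_{3}  ⟹  sig = (2; 1,1)
  • {8,10}:  v_{8} + v_{10} = v_{7} + v_{11} + v_{12}  ⟹  sig = (2; 1,1,1)
  • {6,8}:  v_{6} + v_{8} = v_{2} + v_{3} + v_{7} + v_{11} + v_{12}  ⟹  sig = (2; 1,1,1,1,1)
  • {3,8}:  v_{3} + v_{8} = v_{2} + v_{7} + 2·v_{11} + v_{12}  ⟹  sig = (2; 1,1,1,2)
  • {1,8}:  v_{1} + v_{8} = v_{5} + 2·v_{7} + v_{11}  ⟹  sig = (2; 1,1,2)
  • {4,8}:  v_{4} + v_{8} = v_{5} + v_{11} + 2·v_{12}  ⟹  sig = (2; 1,1,2)
  • {6,11}:  v_{6} + v_{11} = 2·v_{3}  ⟹  sig = (2; 2)
  • {2,3,10}:  v_{2} + v_{3} + v_{10} = v_{6}  ⟹  sig = (3; 1)
  • {2,10,11}:  v_{2} + v_{10} + v_{11} = v_{3}  ⟹  sig = (3; 1)
  • {3,7,9}:  v_{3} + v_{7} + v_{9} = v_{10}  ⟹  sig = (3; 1)
  • {2,8,9}:  v_{2} + v_{8} + v_{9} = v_{5} + v_{12}  ⟹  sig = (3; 1,1)
  • {3,9,12}:  v_{3} + v_{9} + v_{12} = v_{4} + v_{10}  ⟹  sig = (3; 1,1)
  • {6,9,12}:  v_{6} + v_{9} + v_{12} = v_{2} + v_{4} + 2·v_{10}  ⟹  sig = (3; 1,1,2)
  • {6,7,9}:  v_{6} + v_{7} + v_{9} = v_{2} + 2·v_{10}  ⟹  sig = (3; 1,2)
  • {2,7,9,11}:  v_{2} + v_{7} + v_{9} + v_{11} = 0  ⟹  sig = (4; —)
  • {2,9,11,12}:  v_{2} + v_{9} + v_{11} + v_{12} = v_{4}  ⟹  sig = (4; 1)
  • {5,7,11,12}:  v_{5} + v_{7} + v_{11} + v_{12} = v_{8}  ⟹  sig = (4; 1)

so the primitive-relation signature multiset is
{ (2; —) ×2,  (2; 1) ×2,  (2; 1,1) ×2,  (2; 1,1,1),  (2; 1,1,1,1,1),  (2; 1,1,1,2),  (2; 1,1,2) ×2,  (2; 2),  (3; 1) ×3,  (3; 1,1) ×2,  (3; 1,1,2),  (3; 1,2),  (4; —),  (4; 1) ×2 }


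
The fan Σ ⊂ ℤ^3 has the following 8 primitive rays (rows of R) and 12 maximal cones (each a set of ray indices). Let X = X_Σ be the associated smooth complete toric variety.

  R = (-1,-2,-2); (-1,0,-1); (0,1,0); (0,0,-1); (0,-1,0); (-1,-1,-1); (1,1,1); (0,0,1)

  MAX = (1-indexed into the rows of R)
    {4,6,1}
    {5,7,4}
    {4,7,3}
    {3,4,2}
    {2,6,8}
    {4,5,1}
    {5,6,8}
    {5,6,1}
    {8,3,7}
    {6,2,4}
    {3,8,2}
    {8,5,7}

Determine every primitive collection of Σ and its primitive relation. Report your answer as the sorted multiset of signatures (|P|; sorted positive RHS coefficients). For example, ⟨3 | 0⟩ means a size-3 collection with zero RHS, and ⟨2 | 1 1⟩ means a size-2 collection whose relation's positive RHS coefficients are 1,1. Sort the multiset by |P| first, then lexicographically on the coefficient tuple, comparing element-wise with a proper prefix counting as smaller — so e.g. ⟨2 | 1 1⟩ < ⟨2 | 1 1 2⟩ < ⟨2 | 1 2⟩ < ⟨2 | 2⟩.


Σ has 11 primitive collections:

  P = {3,5}:  v_{3} + v_{5} = 0  so sig = ⟨2 | 0⟩
  P = {4,8}:  v_{4} + v_{8} = 0  so sig = ⟨2 | 0⟩
  P = {6,7}:  v_{6} + v_{7} = 0  so sig = ⟨2 | 0⟩
  P = {2,5}:  v_{2} + v_{5} = v_{6}  so sig = ⟨2 | 1⟩
  P = {2,7}:  v_{2} + v_{7} = v_{3}  so sig = ⟨2 | 1⟩
  P = {3,6}:  v_{3} + v_{6} = v_{2}  so sig = ⟨2 | 1⟩
  P = {1,3}:  v_{1} + v_{3} = v_{4} + v_{6}  so sig = ⟨2 | 1 1⟩
  P = {1,7}:  v_{1} + v_{7} = v_{4} + v_{5}  so sig = ⟨2 | 1 1⟩
  P = {1,8}:  v_{1} + v_{8} = v_{5} + v_{6}  so sig = ⟨2 | 1 1⟩
  P = {1,2}:  v_{1} + v_{2} = v_{4} + 2·v_{6}  so sig = ⟨2 | 1 2⟩
  P = {4,5,6}:  v_{4} + v_{5} + v_{6} = v_{1}  so sig = ⟨3 | 1⟩

Signatures (|P|; sorted positive RHS coefficients), sorted:
    |P|=2: 10 collections, coeffs (), (), (), (1), (1), (1), (1,1), (1,1), (1,1), (1,2)
    |P|=3: 1 collection, coeffs (1)


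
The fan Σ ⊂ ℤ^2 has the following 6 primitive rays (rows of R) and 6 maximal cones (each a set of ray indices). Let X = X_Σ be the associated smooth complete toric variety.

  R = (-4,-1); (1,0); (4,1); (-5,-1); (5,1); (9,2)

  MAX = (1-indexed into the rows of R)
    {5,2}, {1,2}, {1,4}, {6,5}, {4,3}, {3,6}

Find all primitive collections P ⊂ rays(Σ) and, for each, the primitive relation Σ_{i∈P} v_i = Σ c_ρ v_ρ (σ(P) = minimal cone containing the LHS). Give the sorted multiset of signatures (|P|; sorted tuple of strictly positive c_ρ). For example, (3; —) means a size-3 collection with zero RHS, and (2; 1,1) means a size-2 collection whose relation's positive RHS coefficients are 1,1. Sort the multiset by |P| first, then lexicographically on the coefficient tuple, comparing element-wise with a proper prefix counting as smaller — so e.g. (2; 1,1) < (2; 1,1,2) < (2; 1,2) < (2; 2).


Primitive collections (9):

  {1,3}:  v_{1} + v_{3} = 0  so sig = (2; —)
  {4,5}:  v_{4} + v_{5} = 0  so sig = (2; —)
  {1,5}:  v_{1} + v_{5} = v_{2}  so sig = (2; 1)
  {1,6}:  v_{1} + v_{6} = v_{5}  so sig = (2; 1)
  {2,3}:  v_{2} + v_{3} = v_{5}  so sig = (2; 1)
  {2,4}:  v_{2} + v_{4} = v_{1}  so sig = (2; 1)
  {3,5}:  v_{3} + v_{5} = v_{6}  so sig = (2; 1)
  {4,6}:  v_{4} + v_{6} = v_{3}  so sig = (2; 1)
  {2,6}:  v_{2} + v_{6} = 2·v_{5}  so sig = (2; 2)

Signatures (|P|; sorted positive RHS coefficients), sorted:
    (2; —)
    (2; —)
    (2; 1)
    (2; 1)
    (2; 1)
    (2; 1)
    (2; 1)
    (2; 1)
    (2; 2)


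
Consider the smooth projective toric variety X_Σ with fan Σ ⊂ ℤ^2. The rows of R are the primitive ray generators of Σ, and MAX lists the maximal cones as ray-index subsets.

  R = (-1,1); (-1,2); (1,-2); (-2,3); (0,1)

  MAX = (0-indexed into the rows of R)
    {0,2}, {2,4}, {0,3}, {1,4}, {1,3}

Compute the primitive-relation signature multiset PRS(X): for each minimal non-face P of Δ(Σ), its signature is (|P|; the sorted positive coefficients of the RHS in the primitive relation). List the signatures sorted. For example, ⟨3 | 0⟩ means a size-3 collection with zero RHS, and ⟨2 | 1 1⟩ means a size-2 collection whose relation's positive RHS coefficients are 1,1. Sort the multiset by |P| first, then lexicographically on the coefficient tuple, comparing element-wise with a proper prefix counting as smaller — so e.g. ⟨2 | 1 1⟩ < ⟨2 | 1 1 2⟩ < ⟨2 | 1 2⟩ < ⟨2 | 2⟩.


Δ(Σ) — 5 vertices, 5 min non-faces:

  • {1,2}:  v_{1} + v_{2} = 0 ; sig = ⟨2 | 0⟩
  • {0,1}:  v_{0} + v_{1} = v_{3} ; sig = ⟨2 | 1⟩
  • {0,4}:  v_{0} + v_{4} = v_{1} ; sig = ⟨2 | 1⟩
  • {2,3}:  v_{2} + v_{3} = v_{0} ; sig = ⟨2 | 1⟩
  • {3,4}:  v_{3} + v_{4} = 2·v_{1} ; sig = ⟨2 | 2⟩

Sorted signature multiset PRS(X):
{ ⟨2 | 0⟩,  ⟨2 | 1⟩ ×3,  ⟨2 | 2⟩ }


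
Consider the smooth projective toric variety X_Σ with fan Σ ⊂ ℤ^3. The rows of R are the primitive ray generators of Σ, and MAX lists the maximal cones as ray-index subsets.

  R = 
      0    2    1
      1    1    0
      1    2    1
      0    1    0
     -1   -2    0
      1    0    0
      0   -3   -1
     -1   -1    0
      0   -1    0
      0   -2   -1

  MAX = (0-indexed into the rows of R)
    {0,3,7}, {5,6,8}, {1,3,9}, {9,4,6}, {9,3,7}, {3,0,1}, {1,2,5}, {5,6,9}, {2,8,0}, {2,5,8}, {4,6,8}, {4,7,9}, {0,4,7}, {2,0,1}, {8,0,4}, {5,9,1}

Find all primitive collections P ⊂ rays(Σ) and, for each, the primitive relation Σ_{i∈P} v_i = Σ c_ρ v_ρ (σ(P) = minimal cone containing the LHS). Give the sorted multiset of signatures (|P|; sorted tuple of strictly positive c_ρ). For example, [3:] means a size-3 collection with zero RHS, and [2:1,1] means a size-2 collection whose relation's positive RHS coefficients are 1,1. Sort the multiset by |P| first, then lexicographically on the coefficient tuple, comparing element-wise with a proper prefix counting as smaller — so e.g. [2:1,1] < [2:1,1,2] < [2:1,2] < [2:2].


Primitive collections (21):

  P = {0,9}:  v_{0} + v_{9} = 0  →  sig = [2:]
  P = {1,7}:  v_{1} + v_{7} = 0  →  sig = [2:]
  P = {3,8}:  v_{3} + v_{8} = 0  →  sig = [2:]
  P = {0,5}:  v_{0} + v_{5} = v_{2}  →  sig = [2:1]
  P = {0,6}:  v_{0} + v_{6} = v_{8}  →  sig = [2:1]
  P = {1,4}:  v_{1} + v_{4} = v_{8}  →  sig = [2:1]
  P = {1,8}:  v_{1} + v_{8} = v_{5}  →  sig = [2:1]
  P = {2,9}:  v_{2} + v_{9} = v_{5}  →  sig = [2:1]
  P = {3,4}:  v_{3} + v_{4} = v_{7}  →  sig = [2:1]
  P = {3,5}:  v_{3} + v_{5} = v_{1}  →  sig = [2:1]
  P = {3,6}:  v_{3} + v_{6} = v_{9}  →  sig = [2:1]
  P = {5,7}:  v_{5} + v_{7} = v_{8}  →  sig = [2:1]
  P = {7,8}:  v_{7} + v_{8} = v_{4}  →  sig = [2:1]
  P = {8,9}:  v_{8} + v_{9} = v_{6}  →  sig = [2:1]
  P = {1,6}:  v_{1} + v_{6} = v_{5} + v_{9}  →  sig = [2:1,1]
  P = {2,3}:  v_{2} + v_{3} = v_{0} + v_{1}  →  sig = [2:1,1]
  P = {2,6}:  v_{2} + v_{6} = v_{5} + v_{8}  →  sig = [2:1,1]
  P = {2,7}:  v_{2} + v_{7} = v_{0} + v_{8}  →  sig = [2:1,1]
  P = {6,7}:  v_{6} + v_{7} = v_{4} + v_{9}  →  sig = [2:1,1]
  P = {2,4}:  v_{2} + v_{4} = v_{0} + 2·v_{8}  →  sig = [2:1,2]
  P = {4,5}:  v_{4} + v_{5} = 2·v_{8}  →  sig = [2:2]

Signatures (|P|; sorted positive RHS coefficients), sorted:
    [2:]
    [2:]
    [2:]
    [2:1]
    [2:1]
    [2:1]
    [2:1]
    [2:1]
    [2:1]
    [2:1]
    [2:1]
    [2:1]
    [2:1]
    [2:1]
    [2:1,1]
    [2:1,1]
    [2:1,1]
    [2:1,1]
    [2:1,1]
    [2:1,2]
    [2:2]


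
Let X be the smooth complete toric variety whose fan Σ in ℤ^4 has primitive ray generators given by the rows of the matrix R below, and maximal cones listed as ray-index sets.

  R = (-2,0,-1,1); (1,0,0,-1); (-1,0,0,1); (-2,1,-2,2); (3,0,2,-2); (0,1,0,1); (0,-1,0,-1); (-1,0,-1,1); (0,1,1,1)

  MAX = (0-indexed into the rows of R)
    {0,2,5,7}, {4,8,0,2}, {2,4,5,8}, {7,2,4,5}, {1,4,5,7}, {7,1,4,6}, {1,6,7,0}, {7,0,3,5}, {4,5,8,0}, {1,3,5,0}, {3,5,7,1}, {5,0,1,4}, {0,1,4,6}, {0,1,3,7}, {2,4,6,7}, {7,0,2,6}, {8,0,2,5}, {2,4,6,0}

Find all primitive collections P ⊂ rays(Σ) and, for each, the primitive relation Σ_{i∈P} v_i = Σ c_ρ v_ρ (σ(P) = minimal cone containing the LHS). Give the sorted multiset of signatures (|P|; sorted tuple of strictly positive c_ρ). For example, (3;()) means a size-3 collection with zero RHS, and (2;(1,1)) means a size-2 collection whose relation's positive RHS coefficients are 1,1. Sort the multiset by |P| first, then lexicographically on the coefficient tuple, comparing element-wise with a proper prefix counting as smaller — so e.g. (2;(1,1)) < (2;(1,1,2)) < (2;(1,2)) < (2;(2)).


12 minimal non-faces of Δ(Σ) (on 9 rays):

  • {1,2}:  v_{1} + v_{2} = 0 ; sig = (2;())
  • {5,6}:  v_{5} + v_{6} = 0 ; sig = (2;())
  • {3,4}:  v_{3} + v_{4} = v_{1} + v_{5} ; sig = (2;(1,1))
  • {7,8}:  v_{7} + v_{8} = v_{2} + v_{5} ; sig = (2;(1,1))
  • {1,8}:  v_{1} + v_{8} = v_{0} + v_{4} + v_{5} ; sig = (2;(1,1,1))
  • {2,3}:  v_{2} + v_{3} = v_{0} + v_{5} + v_{7} ; sig = (2;(1,1,1))
  • {3,6}:  v_{3} + v_{6} = v_{0} + v_{1} + v_{7} ; sig = (2;(1,1,1))
  • {6,8}:  v_{6} + v_{8} = v_{0} + v_{2} + v_{4} ; sig = (2;(1,1,1))
  • {3,8}:  v_{3} + v_{8} = v_{0} + 2·v_{5} ; sig = (2;(1,2))
  • {0,4,7}:  v_{0} + v_{4} + v_{7} = 0 ; sig = (3;())
  • {0,1,5,7}:  v_{0} + v_{1} + v_{5} + v_{7} = v_{3} ; sig = (4;(1))
  • {0,2,4,5}:  v_{0} + v_{2} + v_{4} + v_{5} = v_{8} ; sig = (4;(1))

so the primitive-relation signature multiset is
[(2;()), (2;()), (2;(1,1)), (2;(1,1)), (2;(1,1,1)), (2;(1,1,1)), (2;(1,1,1)), (2;(1,1,1)), (2;(1,2)), (3;()), (4;(1)), (4;(1))]


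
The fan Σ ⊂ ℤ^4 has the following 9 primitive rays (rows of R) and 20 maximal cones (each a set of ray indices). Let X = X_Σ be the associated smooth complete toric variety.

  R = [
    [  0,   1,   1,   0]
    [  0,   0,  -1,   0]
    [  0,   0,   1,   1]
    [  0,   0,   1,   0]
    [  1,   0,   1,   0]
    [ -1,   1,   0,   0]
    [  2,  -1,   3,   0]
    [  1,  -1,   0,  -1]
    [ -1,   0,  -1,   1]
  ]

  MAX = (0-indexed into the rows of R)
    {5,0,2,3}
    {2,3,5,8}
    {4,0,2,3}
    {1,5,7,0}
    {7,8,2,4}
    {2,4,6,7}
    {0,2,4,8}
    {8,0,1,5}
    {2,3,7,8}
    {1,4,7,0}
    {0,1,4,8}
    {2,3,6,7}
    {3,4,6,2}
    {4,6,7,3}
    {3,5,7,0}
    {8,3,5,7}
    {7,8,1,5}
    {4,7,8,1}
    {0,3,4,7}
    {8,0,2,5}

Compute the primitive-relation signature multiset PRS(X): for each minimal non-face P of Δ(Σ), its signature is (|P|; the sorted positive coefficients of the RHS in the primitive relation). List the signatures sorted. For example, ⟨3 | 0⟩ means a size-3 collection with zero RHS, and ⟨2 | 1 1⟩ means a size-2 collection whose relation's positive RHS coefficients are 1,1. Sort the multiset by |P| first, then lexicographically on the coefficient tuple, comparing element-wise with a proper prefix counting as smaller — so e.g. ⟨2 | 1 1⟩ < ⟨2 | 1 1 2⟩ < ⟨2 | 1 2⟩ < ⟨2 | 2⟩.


13 collections generate NE(X_Σ); each relation:

  {1,3}:  v_{1} + v_{3} = 0 — sig = ⟨2 | 0⟩
  {4,5}:  v_{4} + v_{5} = v_{0} — sig = ⟨2 | 1⟩
  {1,2}:  v_{1} + v_{2} = v_{4} + v_{8} — sig = ⟨2 | 1 1⟩
  {1,6}:  v_{1} + v_{6} = v_{2} + v_{4} + v_{7} — sig = ⟨2 | 1 1 1⟩
  {5,6}:  v_{5} + v_{6} = 2·v_{3} + v_{4} — sig = ⟨2 | 1 2⟩
  {6,8}:  v_{6} + v_{8} = 2·v_{2} + v_{7} — sig = ⟨2 | 1 2⟩
  {0,6}:  v_{0} + v_{6} = 2·v_{3} + 2·v_{4} — sig = ⟨2 | 2 2⟩
  {0,7,8}:  v_{0} + v_{7} + v_{8} = 0 — sig = ⟨3 | 0⟩
  {2,5,7}:  v_{2} + v_{5} + v_{7} = v_{3} — sig = ⟨3 | 1⟩
  {3,4,8}:  v_{3} + v_{4} + v_{8} = v_{2} — sig = ⟨3 | 1⟩
  {0,2,7}:  v_{0} + v_{2} + v_{7} = v_{3} + v_{4} — sig = ⟨3 | 1 1⟩
  {0,3,8}:  v_{0} + v_{3} + v_{8} = v_{2} + v_{5} — sig = ⟨3 | 1 1⟩
  {2,3,4,7}:  v_{2} + v_{3} + v_{4} + v_{7} = v_{6} — sig = ⟨4 | 1⟩

Signatures (|P|; sorted positive RHS coefficients), sorted:
{ ⟨2 | 0⟩,  ⟨2 | 1⟩,  ⟨2 | 1 1⟩,  ⟨2 | 1 1 1⟩,  ⟨2 | 1 2⟩ ×2,  ⟨2 | 2 2⟩,  ⟨3 | 0⟩,  ⟨3 | 1⟩ ×2,  ⟨3 | 1 1⟩ ×2,  ⟨4 | 1⟩ }


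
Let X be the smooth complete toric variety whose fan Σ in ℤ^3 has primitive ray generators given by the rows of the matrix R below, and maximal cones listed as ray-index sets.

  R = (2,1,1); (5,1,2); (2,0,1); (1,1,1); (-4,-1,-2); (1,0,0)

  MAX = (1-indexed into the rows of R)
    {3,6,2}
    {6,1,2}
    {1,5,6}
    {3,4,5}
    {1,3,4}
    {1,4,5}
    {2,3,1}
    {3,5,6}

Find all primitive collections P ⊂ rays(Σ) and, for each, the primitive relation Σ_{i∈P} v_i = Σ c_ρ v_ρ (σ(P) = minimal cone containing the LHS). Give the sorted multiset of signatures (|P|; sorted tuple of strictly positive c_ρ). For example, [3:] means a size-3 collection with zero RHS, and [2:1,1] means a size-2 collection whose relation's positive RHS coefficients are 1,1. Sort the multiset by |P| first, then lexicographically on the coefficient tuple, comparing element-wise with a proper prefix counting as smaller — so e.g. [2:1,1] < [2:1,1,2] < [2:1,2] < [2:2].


The 5 primitive collections of Σ (r=6, n=3):

  {2,5}:  v_{2} + v_{5} = v_{6}  ⟹  sig = [2:1]
  {4,6}:  v_{4} + v_{6} = v_{1}  ⟹  sig = [2:1]
  {2,4}:  v_{2} + v_{4} = 2·v_{1} + v_{3}  ⟹  sig = [2:1,2]
  {1,3,5}:  v_{1} + v_{3} + v_{5} = 0  ⟹  sig = [3:]
  {1,3,6}:  v_{1} + v_{3} + v_{6} = v_{2}  ⟹  sig = [3:1]

Signatures (|P|; sorted positive RHS coefficients), sorted:
    |P|=2: 3 collections, coeffs (1), (1), (1,2)
    |P|=3: 2 collections, coeffs (), (1)


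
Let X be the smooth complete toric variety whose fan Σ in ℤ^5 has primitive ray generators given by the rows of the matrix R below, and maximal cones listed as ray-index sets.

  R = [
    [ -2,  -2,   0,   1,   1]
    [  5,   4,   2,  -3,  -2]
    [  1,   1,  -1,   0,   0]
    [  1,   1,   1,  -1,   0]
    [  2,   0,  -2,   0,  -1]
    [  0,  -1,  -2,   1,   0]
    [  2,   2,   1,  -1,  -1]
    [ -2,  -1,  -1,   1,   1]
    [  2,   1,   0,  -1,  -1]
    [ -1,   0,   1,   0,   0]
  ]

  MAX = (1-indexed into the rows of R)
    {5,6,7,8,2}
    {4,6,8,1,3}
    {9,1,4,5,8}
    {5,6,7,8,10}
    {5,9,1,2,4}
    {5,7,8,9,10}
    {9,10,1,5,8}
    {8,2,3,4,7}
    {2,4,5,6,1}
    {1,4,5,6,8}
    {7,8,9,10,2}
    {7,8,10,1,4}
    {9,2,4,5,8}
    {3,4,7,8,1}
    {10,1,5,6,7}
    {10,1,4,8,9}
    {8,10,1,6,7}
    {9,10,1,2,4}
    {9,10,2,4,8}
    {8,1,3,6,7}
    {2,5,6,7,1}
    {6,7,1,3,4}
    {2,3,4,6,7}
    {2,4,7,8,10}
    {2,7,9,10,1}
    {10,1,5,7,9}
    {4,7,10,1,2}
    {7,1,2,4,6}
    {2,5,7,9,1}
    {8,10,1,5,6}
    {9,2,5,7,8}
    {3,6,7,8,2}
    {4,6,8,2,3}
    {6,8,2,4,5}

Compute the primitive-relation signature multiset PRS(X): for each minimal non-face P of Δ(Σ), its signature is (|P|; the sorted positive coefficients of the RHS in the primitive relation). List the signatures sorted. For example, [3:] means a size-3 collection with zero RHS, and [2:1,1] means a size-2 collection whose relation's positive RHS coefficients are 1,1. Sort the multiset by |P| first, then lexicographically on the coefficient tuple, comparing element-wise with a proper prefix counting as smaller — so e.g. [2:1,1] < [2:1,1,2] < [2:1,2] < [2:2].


Minimal non-faces — 15 found among 10 rays, 34 max cones:

  P={6,9}:  v_{6} + v_{9} = v_{5} ; sig = [2:1]
  P={3,10}:  v_{3} + v_{10} = v_{7} + v_{8} ; sig = [2:1,1]
  P={3,9}:  v_{3} + v_{9} = v_{2} + v_{6} + v_{8} ; sig = [2:1,1,1]
  P={3,5}:  v_{3} + v_{5} = v_{2} + 2·v_{6} + v_{8} ; sig = [2:1,1,2]
  P={4,6,10}:  v_{4} + v_{6} + v_{10} = 0 ; sig = [3:]
  P={1,2,8}:  v_{1} + v_{2} + v_{8} = v_{4} ; sig = [3:1]
  P={4,5,10}:  v_{4} + v_{5} + v_{10} = v_{9} ; sig = [3:1]
  P={4,7,9}:  v_{4} + v_{7} + v_{9} = v_{2} ; sig = [3:1]
  P={2,6,10}:  v_{2} + v_{6} + v_{10} = v_{7} + v_{9} ; sig = [3:1,1]
  P={4,5,7}:  v_{4} + v_{5} + v_{7} = v_{2} + v_{6} ; sig = [3:1,1]
  P={1,2,3}:  v_{1} + v_{2} + v_{3} = 2·v_{4} + v_{6} + v_{7} ; sig = [3:1,1,2]
  P={2,5,10}:  v_{2} + v_{5} + v_{10} = v_{7} + 2·v_{9} ; sig = [3:1,2]
  P={1,7,8,9}:  v_{1} + v_{7} + v_{8} + v_{9} = 0 ; sig = [4:]
  P={1,5,7,8}:  v_{1} + v_{5} + v_{7} + v_{8} = v_{6} ; sig = [4:1]
  P={4,6,7,8}:  v_{4} + v_{6} + v_{7} + v_{8} = v_{3} ; sig = [4:1]

Hence PRS(X_Σ) =
    |P|=2: 4 collections, coeffs (1), (1,1), (1,1,1), (1,1,2)
    |P|=3: 8 collections, coeffs (), (1), (1), (1), (1,1), (1,1), (1,1,2), (1,2)
    |P|=4: 3 collections, coeffs (), (1), (1)


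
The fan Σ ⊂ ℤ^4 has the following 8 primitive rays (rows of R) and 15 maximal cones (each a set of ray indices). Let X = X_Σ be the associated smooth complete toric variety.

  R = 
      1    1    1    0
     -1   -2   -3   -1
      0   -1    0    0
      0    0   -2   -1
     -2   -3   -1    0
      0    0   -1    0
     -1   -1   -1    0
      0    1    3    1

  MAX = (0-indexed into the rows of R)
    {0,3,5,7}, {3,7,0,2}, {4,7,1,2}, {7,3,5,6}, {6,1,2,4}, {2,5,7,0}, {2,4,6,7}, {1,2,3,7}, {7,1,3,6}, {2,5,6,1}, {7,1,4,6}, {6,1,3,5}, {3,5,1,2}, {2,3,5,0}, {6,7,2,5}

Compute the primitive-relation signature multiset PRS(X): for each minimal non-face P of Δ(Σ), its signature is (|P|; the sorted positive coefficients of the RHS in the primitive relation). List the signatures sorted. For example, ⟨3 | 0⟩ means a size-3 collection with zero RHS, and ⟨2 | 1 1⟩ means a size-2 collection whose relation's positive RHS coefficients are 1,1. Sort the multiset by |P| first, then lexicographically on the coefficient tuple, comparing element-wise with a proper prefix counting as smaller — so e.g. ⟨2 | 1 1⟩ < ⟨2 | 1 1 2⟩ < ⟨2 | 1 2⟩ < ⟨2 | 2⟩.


9 collections generate NE(X_Σ); each relation:

  P = {0,6}:  v_{0} + v_{6} = 0  so sig = ⟨2 | 0⟩
  P = {0,1}:  v_{0} + v_{1} = v_{2} + v_{3}  so sig = ⟨2 | 1 1⟩
  P = {0,4}:  v_{0} + v_{4} = v_{1} + v_{2} + v_{7}  so sig = ⟨2 | 1 1 1⟩
  P = {3,4}:  v_{3} + v_{4} = 2·v_{1} + v_{7}  so sig = ⟨2 | 1 2⟩
  P = {4,5}:  v_{4} + v_{5} = v_{2} + 2·v_{6}  so sig = ⟨2 | 1 2⟩
  P = {1,5,7}:  v_{1} + v_{5} + v_{7} = v_{6}  so sig = ⟨3 | 1⟩
  P = {2,3,6}:  v_{2} + v_{3} + v_{6} = v_{1}  so sig = ⟨3 | 1⟩
  P = {2,3,5,7}:  v_{2} + v_{3} + v_{5} + v_{7} = 0  so sig = ⟨4 | 0⟩
  P = {1,2,6,7}:  v_{1} + v_{2} + v_{6} + v_{7} = v_{4}  so sig = ⟨4 | 1⟩

Signatures (|P|; sorted positive RHS coefficients), sorted:
[⟨2 | 0⟩, ⟨2 | 1 1⟩, ⟨2 | 1 1 1⟩, ⟨2 | 1 2⟩, ⟨2 | 1 2⟩, ⟨3 | 1⟩, ⟨3 | 1⟩, ⟨4 | 0⟩, ⟨4 | 1⟩]


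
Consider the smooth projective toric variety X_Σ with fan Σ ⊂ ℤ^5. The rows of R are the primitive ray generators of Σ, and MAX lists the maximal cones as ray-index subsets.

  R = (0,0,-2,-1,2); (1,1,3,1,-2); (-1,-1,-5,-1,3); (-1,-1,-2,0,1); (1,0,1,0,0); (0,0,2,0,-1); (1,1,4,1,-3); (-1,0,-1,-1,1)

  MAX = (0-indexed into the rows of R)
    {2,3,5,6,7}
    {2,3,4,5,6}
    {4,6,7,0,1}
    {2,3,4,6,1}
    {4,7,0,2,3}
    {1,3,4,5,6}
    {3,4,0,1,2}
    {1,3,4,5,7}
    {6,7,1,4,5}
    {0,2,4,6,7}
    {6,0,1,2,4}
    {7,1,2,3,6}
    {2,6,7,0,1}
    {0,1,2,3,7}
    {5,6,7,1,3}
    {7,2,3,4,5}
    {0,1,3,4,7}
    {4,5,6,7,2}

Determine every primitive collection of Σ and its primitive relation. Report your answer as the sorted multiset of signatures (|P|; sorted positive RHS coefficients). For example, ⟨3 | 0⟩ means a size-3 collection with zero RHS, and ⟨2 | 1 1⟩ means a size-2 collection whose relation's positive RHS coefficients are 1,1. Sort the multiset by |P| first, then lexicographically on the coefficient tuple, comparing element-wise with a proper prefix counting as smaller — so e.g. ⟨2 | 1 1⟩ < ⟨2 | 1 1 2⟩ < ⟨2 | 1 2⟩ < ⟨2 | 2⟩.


Σ has 5 primitive collections:

  P={0,5}:  v_{0} + v_{5} = v_{4} + v_{7}  so sig = ⟨2 | 1 1⟩
  P={0,3,6}:  v_{0} + v_{3} + v_{6} = 0  so sig = ⟨3 | 0⟩
  P={1,2,5}:  v_{1} + v_{2} + v_{5} = 0  so sig = ⟨3 | 0⟩
  P={1,2,4,7}:  v_{1} + v_{2} + v_{4} + v_{7} = v_{0}  so sig = ⟨4 | 1⟩
  P={3,4,6,7}:  v_{3} + v_{4} + v_{6} + v_{7} = v_{5}  so sig = ⟨4 | 1⟩

so the primitive-relation signature multiset is
    ⟨2 | 1 1⟩
    ⟨3 | 0⟩
    ⟨3 | 0⟩
    ⟨4 | 1⟩
    ⟨4 | 1⟩


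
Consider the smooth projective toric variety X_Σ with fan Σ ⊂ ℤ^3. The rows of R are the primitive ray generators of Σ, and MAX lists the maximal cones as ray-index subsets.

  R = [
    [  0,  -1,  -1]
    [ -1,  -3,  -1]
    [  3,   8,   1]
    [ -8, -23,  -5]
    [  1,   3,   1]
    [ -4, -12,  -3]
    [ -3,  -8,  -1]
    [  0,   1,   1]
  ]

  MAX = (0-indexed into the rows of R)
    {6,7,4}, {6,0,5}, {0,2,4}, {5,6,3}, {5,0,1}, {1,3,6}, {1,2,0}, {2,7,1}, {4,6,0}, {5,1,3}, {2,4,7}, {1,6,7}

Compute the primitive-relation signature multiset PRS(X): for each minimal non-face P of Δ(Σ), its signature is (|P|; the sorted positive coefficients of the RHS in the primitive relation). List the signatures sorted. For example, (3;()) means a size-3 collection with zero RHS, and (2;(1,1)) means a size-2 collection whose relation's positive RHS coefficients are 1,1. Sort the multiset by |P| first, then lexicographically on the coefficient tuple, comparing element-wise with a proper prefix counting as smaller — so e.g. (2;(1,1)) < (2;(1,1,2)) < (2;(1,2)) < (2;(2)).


12 collections generate NE(X_Σ); each relation:

  P = {0,7}:  v_{0} + v_{7} = 0  →  sig = (2;())
  P = {1,4}:  v_{1} + v_{4} = 0  →  sig = (2;())
  P = {2,6}:  v_{2} + v_{6} = 0  →  sig = (2;())
  P = {2,3}:  v_{2} + v_{3} = v_{1} + v_{5}  →  sig = (2;(1,1))
  P = {2,5}:  v_{2} + v_{5} = v_{0} + v_{1}  →  sig = (2;(1,1))
  P = {3,4}:  v_{3} + v_{4} = v_{5} + v_{6}  →  sig = (2;(1,1))
  P = {4,5}:  v_{4} + v_{5} = v_{0} + v_{6}  →  sig = (2;(1,1))
  P = {5,7}:  v_{5} + v_{7} = v_{1} + v_{6}  →  sig = (2;(1,1))
  P = {0,3}:  v_{0} + v_{3} = 2·v_{5}  →  sig = (2;(2))
  P = {3,7}:  v_{3} + v_{7} = 2·v_{1} + 2·v_{6}  →  sig = (2;(2,2))
  P = {0,1,6}:  v_{0} + v_{1} + v_{6} = v_{5}  →  sig = (3;(1))
  P = {1,5,6}:  v_{1} + v_{5} + v_{6} = v_{3}  →  sig = (3;(1))

Signatures (|P|; sorted positive RHS coefficients), sorted:
[(2;()), (2;()), (2;()), (2;(1,1)), (2;(1,1)), (2;(1,1)), (2;(1,1)), (2;(1,1)), (2;(2)), (2;(2,2)), (3;(1)), (3;(1))]


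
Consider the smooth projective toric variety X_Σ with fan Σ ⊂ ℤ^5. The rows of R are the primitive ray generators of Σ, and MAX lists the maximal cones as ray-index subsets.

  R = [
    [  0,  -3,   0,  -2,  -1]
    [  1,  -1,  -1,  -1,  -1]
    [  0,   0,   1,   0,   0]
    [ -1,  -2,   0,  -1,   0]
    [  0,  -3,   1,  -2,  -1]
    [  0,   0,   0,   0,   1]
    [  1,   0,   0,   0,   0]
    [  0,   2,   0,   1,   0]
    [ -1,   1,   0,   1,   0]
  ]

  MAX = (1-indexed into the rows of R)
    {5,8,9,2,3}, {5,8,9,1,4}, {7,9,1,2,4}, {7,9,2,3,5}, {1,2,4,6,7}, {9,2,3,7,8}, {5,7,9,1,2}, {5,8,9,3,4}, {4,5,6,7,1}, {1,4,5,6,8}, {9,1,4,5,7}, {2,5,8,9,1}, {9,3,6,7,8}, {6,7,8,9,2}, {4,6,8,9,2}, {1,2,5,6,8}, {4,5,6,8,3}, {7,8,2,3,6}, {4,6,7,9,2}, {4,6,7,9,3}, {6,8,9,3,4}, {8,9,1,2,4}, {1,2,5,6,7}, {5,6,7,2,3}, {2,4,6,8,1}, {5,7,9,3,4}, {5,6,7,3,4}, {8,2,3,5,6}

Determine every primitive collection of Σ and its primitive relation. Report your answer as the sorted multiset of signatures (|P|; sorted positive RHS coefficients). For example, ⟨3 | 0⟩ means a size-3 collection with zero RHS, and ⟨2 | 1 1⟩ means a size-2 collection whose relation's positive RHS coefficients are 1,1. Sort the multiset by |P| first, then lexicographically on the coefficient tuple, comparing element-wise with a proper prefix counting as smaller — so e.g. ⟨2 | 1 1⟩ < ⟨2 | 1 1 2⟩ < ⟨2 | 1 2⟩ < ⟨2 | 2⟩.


Minimal non-faces — 9 found among 9 rays, 28 max cones:

  • {1,3}:  v_{1} + v_{3} = v_{5}  ⟹  sig = ⟨2 | 1⟩
  • {4,7,8}:  v_{4} + v_{7} + v_{8} = 0  ⟹  sig = ⟨3 | 0⟩
  • {1,6,9}:  v_{1} + v_{6} + v_{9} = v_{4}  ⟹  sig = ⟨3 | 1⟩
  • {2,3,4}:  v_{2} + v_{3} + v_{4} = v_{1}  ⟹  sig = ⟨3 | 1⟩
  • {1,7,8}:  v_{1} + v_{7} + v_{8} = v_{2} + v_{3}  ⟹  sig = ⟨3 | 1 1⟩
  • {5,6,9}:  v_{5} + v_{6} + v_{9} = v_{3} + v_{4}  ⟹  sig = ⟨3 | 1 1⟩
  • {5,7,8}:  v_{5} + v_{7} + v_{8} = v_{2} + 2·v_{3}  ⟹  sig = ⟨3 | 1 2⟩
  • {2,4,5}:  v_{2} + v_{4} + v_{5} = 2·v_{1}  ⟹  sig = ⟨3 | 2⟩
  • {2,3,6,9}:  v_{2} + v_{3} + v_{6} + v_{9} = 0  ⟹  sig = ⟨4 | 0⟩

Sorted signature multiset PRS(X):
    ⟨2 | 1⟩
    ⟨3 | 0⟩
    ⟨3 | 1⟩
    ⟨3 | 1⟩
    ⟨3 | 1 1⟩
    ⟨3 | 1 1⟩
    ⟨3 | 1 2⟩
    ⟨3 | 2⟩
    ⟨4 | 0⟩
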